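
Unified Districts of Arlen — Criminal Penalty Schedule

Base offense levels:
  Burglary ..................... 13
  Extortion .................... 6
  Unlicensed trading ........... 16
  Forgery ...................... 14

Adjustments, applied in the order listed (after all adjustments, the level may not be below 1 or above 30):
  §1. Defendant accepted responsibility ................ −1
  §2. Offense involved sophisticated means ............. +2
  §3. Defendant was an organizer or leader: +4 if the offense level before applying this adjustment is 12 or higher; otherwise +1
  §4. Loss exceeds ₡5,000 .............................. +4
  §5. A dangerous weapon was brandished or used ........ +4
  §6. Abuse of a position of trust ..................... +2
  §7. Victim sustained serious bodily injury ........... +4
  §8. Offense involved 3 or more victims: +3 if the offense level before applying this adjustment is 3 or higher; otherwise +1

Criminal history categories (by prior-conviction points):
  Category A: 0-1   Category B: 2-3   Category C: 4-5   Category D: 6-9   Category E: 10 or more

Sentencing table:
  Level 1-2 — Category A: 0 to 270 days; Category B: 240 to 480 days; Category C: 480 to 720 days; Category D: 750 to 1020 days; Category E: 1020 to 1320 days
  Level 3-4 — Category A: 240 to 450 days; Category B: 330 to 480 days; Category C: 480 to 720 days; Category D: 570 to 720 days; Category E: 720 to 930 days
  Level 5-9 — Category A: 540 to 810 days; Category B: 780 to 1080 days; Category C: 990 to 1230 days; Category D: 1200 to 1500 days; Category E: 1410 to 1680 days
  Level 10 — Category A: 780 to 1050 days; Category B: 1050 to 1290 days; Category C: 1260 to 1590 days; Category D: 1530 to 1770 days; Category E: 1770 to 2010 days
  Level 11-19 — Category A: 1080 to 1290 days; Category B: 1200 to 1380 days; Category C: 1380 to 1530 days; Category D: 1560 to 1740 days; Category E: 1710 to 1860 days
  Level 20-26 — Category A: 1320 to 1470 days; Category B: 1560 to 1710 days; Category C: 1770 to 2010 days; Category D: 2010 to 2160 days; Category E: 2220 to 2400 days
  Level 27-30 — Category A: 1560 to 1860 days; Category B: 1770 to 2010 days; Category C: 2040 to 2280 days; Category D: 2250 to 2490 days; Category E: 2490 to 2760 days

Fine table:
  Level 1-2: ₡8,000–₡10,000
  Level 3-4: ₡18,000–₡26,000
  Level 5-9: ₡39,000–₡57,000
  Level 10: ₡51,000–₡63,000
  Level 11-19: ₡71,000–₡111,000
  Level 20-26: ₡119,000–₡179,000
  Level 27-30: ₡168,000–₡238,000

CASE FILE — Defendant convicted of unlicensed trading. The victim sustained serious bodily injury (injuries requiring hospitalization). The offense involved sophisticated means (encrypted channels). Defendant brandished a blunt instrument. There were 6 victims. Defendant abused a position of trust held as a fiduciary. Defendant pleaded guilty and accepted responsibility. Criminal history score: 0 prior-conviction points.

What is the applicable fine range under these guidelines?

₡168,000–₡238,000

Base offense level for unlicensed trading: 16.
§1 applies: 16 − 1 = 15.
§2 applies: 15 + 2 = 17.
§5 applies: 17 + 4 = 21.
§6 applies: 21 + 2 = 23.
§7 applies: 23 + 4 = 27.
§8 applies (level before this adjustment is 27 ≥ 3, so +3): 27 + 3 = 30.
Final offense level: 30.
Level 30 falls in the 27-30 band.
Fine table: Level 27-30 → ₡168,000–₡238,000.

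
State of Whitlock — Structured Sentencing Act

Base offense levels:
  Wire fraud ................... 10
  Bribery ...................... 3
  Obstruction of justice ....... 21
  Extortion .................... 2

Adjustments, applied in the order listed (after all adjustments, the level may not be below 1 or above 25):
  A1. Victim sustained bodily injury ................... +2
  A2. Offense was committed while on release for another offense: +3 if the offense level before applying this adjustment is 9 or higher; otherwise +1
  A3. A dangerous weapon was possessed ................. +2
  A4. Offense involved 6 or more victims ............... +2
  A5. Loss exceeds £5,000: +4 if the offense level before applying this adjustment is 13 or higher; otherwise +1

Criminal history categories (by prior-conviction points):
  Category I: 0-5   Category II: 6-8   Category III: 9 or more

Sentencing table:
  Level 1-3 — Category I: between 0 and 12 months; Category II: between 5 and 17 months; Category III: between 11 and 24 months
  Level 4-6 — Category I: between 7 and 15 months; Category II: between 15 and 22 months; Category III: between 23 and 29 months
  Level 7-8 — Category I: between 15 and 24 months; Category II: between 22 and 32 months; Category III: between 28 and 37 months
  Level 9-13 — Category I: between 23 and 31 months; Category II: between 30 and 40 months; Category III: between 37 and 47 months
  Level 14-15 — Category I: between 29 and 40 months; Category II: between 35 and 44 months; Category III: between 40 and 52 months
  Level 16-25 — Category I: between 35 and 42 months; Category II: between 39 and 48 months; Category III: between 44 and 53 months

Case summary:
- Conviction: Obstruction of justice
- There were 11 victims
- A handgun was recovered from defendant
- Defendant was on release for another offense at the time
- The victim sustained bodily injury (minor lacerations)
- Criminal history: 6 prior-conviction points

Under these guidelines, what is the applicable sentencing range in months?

Base offense level for obstruction of justice: 21.
A1 applies: 21 + 2 = 23.
A2 applies (level before this adjustment is 23 ≥ 9, so +3): 23 + 3 = 26.
A3 applies: 26 + 2 = 28.
A4 applies: 28 + 2 = 30.
Level 30 exceeds the maximum of 25; capped at 25.
Final offense level: 25.
Criminal history: 6 prior points → Category II (6-8).
Level 25 falls in the 16-25 band.
Grid: Level 16-25 × Category II = 39-48 months.

39-48 months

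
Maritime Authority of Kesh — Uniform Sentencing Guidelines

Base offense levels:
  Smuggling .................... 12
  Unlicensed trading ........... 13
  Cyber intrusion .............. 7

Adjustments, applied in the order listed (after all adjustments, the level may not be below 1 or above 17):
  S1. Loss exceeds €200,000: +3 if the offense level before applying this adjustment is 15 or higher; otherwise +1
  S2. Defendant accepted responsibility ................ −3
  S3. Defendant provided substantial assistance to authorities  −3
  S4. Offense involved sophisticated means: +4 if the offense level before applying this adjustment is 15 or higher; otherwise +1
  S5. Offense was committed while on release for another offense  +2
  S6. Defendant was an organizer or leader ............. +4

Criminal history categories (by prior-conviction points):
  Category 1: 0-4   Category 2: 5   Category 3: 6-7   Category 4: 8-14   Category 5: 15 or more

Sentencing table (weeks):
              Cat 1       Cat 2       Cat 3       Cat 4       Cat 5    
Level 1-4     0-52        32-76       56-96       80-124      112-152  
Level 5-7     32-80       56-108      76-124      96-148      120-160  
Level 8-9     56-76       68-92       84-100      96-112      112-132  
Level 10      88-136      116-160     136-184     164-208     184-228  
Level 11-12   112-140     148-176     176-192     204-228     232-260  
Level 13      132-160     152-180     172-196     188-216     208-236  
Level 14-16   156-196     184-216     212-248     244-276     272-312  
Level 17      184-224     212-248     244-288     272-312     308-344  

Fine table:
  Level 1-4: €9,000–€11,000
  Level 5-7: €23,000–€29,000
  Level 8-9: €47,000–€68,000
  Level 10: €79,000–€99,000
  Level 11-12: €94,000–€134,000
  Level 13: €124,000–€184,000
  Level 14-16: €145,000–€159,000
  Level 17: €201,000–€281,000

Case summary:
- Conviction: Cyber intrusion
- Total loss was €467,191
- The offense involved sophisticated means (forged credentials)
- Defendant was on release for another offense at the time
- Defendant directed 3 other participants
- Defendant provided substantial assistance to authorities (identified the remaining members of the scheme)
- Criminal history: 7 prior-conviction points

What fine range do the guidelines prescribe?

Base offense level for cyber intrusion: 7.
S1 applies (level before this adjustment is 7 < 15, so +1): 7 + 1 = 8.
S2 does not apply.
S3 applies: 8 − 3 = 5.
S4 applies (level before this adjustment is 5 < 15, so +1): 5 + 1 = 6.
S5 applies: 6 + 2 = 8.
S6 applies: 8 + 4 = 12.
Final offense level: 12.
Level 12 falls in the 11-12 band.
Fine table: Level 11-12 → €94,000–€134,000.

€94,000–€134,000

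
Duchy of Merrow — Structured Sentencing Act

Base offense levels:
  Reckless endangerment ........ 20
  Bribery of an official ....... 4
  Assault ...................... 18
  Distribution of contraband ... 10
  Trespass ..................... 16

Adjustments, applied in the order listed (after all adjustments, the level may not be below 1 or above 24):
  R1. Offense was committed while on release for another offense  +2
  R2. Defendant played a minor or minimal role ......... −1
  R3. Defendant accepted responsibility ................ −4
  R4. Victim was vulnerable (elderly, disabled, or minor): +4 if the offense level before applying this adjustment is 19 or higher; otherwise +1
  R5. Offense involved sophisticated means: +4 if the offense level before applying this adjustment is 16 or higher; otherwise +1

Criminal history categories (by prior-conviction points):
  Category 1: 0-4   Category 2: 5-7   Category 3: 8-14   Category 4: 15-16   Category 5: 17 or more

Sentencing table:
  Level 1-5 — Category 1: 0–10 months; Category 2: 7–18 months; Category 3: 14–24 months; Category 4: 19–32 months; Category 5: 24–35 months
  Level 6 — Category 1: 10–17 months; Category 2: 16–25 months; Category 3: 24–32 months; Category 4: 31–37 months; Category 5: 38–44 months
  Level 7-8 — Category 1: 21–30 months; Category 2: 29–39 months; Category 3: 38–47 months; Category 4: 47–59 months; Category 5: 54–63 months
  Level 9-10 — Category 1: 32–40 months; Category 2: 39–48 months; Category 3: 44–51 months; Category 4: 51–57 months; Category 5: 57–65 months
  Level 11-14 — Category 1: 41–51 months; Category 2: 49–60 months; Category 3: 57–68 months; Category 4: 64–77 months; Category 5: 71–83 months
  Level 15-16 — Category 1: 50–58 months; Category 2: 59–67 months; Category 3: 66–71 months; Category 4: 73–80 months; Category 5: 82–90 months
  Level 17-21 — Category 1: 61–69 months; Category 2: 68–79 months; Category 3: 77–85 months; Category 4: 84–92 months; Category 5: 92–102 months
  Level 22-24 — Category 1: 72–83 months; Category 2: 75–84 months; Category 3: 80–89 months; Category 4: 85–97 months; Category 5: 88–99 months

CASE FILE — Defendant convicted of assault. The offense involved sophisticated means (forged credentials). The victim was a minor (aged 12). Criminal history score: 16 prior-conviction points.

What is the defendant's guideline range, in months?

Base offense level for assault: 18.
R4 applies (level before this adjustment is 18 < 19, so +1): 18 + 1 = 19.
R5 applies (level before this adjustment is 19 ≥ 16, so +4): 19 + 4 = 23.
Final offense level: 23.
Criminal history: 16 prior points → Category 4 (15-16).
Level 23 falls in the 22-24 band.
Grid: Level 22-24 × Category 4 = 85-97 months.

85-97 months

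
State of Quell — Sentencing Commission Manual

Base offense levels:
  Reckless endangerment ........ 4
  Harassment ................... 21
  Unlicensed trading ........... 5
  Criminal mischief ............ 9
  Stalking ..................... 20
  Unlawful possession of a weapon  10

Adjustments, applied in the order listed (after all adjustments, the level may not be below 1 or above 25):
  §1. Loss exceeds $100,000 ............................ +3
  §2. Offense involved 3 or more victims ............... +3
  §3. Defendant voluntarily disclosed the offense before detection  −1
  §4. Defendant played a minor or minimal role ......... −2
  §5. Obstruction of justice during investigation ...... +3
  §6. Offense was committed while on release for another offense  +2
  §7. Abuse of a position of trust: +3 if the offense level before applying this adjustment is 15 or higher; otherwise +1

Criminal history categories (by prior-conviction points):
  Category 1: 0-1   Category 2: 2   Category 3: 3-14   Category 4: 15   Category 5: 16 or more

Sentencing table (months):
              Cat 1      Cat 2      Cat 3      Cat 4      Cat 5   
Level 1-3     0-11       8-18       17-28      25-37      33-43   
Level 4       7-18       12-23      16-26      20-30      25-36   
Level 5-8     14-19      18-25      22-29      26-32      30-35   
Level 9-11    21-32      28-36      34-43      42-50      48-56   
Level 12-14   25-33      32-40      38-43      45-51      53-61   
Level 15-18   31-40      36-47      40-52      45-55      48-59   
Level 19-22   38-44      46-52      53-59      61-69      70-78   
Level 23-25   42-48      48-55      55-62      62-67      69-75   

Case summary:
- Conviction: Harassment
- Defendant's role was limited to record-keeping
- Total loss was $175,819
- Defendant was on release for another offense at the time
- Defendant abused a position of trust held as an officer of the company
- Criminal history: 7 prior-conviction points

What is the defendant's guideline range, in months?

Base offense level for harassment: 21.
§1 applies: 21 + 3 = 24.
§2 does not apply.
§4 applies: 24 − 2 = 22.
§6 applies: 22 + 2 = 24.
§7 applies (level before this adjustment is 24 ≥ 15, so +3): 24 + 3 = 27.
Level 27 exceeds the maximum of 25; capped at 25.
Final offense level: 25.
Criminal history: 7 prior points → Category 3 (3-14).
Level 25 falls in the 23-25 band.
Grid: Level 23-25 × Category 3 = 55-62 months.

55-62 months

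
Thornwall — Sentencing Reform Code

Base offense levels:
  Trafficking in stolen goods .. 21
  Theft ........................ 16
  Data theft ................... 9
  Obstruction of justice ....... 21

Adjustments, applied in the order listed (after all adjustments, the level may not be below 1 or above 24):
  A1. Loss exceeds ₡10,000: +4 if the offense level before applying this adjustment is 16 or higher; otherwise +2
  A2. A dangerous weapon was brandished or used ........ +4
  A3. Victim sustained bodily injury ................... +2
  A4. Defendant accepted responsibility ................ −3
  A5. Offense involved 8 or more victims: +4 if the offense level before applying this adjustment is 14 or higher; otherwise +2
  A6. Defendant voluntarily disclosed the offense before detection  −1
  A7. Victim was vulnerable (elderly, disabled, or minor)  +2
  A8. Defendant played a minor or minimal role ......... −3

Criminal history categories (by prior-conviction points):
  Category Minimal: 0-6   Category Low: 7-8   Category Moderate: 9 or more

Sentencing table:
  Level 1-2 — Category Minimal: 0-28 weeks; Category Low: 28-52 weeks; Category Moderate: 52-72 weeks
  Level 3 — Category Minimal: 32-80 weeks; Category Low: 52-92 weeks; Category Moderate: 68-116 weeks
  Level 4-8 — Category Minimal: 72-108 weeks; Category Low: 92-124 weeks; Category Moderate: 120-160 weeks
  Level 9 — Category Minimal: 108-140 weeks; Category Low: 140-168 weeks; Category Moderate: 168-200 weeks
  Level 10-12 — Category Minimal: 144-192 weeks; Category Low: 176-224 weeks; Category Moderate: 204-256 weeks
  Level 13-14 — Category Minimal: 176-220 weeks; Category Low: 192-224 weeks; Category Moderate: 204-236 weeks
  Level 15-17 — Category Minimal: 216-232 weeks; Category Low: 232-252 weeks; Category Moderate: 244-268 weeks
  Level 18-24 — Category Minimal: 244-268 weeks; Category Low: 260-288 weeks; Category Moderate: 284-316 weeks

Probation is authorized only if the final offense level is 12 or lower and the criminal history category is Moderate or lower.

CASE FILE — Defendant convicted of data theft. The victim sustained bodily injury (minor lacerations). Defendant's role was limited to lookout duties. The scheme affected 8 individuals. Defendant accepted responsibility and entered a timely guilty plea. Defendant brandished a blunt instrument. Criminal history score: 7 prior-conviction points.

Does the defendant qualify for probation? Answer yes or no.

Base offense level for data theft: 9.
A1 does not apply.
A2 applies: 9 + 4 = 13.
A3 applies: 13 + 2 = 15.
A4 applies: 15 − 3 = 12.
A5 applies (level before this adjustment is 12 < 14, so +2): 12 + 2 = 14.
A6 does not apply.
A8 applies: 14 − 3 = 11.
Final offense level: 11.
Criminal history: 7 prior points → Category Low (7-8).
Level 11 falls in the 10-12 band.
Grid: Level 10-12 × Category Low = 176-224 weeks.
Probation check: level 11 ≤ 12 and category Low ≤ Moderate → eligible.

Yes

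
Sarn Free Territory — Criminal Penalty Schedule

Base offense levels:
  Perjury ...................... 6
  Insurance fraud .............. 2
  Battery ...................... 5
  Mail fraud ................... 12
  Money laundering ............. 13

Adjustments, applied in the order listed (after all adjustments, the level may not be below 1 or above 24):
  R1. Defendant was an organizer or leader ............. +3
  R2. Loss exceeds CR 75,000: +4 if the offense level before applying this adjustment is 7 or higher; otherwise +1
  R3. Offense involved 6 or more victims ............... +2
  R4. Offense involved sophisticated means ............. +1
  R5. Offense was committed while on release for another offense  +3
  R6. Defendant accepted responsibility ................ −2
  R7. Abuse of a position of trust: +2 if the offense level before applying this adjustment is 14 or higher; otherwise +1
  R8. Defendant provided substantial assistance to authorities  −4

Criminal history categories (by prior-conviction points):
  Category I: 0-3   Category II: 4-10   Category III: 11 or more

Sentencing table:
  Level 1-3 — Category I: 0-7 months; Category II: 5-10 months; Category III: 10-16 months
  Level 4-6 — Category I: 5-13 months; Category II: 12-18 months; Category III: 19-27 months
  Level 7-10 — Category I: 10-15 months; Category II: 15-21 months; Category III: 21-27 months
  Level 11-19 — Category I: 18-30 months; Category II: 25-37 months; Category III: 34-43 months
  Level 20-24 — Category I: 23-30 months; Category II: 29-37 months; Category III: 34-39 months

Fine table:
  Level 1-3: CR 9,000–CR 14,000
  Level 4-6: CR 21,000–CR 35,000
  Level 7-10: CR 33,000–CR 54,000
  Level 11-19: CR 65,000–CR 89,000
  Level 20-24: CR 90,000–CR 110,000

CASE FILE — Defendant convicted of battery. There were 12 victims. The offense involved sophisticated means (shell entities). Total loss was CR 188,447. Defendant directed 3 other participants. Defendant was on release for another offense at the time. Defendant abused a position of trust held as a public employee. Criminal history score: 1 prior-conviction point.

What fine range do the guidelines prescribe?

CR 90,000–CR 110,000

Base offense level for battery: 5.
R1 applies: 5 + 3 = 8.
R2 applies (level before this adjustment is 8 ≥ 7, so +4): 8 + 4 = 12.
R3 applies: 12 + 2 = 14.
R4 applies: 14 + 1 = 15.
R5 applies: 15 + 3 = 18.
R7 applies (level before this adjustment is 18 ≥ 14, so +2): 18 + 2 = 20.
Final offense level: 20.
Level 20 falls in the 20-24 band.
Fine table: Level 20-24 → CR 90,000–CR 110,000.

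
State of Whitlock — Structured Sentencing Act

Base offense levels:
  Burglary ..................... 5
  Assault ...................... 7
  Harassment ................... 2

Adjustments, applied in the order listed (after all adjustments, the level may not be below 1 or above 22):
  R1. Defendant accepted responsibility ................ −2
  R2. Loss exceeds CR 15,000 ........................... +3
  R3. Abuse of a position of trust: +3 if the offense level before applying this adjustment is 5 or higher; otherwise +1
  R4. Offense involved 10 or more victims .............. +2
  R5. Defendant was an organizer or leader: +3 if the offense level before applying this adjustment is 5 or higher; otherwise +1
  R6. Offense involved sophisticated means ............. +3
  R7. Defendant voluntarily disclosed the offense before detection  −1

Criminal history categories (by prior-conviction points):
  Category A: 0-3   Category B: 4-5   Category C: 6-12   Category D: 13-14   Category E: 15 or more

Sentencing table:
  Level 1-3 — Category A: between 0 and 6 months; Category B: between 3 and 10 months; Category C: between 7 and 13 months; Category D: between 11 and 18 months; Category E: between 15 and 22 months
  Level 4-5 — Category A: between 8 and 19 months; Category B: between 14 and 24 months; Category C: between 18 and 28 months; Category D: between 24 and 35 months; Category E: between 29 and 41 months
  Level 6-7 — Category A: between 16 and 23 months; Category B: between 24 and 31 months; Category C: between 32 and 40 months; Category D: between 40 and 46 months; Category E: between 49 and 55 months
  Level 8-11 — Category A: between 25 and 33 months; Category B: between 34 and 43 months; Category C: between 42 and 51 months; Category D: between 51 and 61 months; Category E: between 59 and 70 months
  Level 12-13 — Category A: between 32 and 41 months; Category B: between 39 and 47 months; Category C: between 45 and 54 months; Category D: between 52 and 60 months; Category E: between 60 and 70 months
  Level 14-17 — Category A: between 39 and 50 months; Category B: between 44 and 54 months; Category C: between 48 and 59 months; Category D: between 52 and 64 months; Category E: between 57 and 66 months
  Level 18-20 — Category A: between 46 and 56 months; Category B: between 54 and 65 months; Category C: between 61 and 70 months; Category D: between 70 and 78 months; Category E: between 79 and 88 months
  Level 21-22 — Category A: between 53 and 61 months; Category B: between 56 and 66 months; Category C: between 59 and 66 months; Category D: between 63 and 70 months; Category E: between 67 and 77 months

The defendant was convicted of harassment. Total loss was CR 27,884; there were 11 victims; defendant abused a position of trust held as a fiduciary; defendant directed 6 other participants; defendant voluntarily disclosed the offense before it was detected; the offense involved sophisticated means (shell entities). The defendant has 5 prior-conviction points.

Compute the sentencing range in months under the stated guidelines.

Base offense level for harassment: 2.
R1 does not apply.
R2 applies: 2 + 3 = 5.
R3 applies (level before this adjustment is 5 ≥ 5, so +3): 5 + 3 = 8.
R4 applies: 8 + 2 = 10.
R5 applies (level before this adjustment is 10 ≥ 5, so +3): 10 + 3 = 13.
R6 applies: 13 + 3 = 16.
R7 applies: 16 − 1 = 15.
Final offense level: 15.
Criminal history: 5 prior points → Category B (4-5).
Level 15 falls in the 14-17 band.
Grid: Level 14-17 × Category B = 44-54 months.

44-54 months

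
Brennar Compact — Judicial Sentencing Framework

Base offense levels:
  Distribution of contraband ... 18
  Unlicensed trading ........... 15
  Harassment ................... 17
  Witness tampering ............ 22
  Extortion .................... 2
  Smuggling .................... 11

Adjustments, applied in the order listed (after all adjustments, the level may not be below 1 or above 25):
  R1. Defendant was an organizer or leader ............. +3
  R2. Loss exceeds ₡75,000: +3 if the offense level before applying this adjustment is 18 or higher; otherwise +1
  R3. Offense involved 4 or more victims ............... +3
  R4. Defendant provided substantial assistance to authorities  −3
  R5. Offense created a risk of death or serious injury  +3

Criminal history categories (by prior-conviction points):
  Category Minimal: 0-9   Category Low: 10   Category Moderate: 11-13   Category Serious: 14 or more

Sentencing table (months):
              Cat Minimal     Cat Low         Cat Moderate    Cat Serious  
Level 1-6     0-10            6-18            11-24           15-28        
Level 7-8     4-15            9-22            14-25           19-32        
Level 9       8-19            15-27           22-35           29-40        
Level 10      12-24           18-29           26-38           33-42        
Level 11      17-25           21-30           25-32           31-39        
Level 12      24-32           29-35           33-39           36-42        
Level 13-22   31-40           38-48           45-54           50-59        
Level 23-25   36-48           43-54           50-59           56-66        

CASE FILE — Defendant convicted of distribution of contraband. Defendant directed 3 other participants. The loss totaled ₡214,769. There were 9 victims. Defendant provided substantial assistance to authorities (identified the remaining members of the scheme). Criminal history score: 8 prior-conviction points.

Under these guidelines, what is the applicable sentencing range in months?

Base offense level for distribution of contraband: 18.
R1 applies: 18 + 3 = 21.
R2 applies (level before this adjustment is 21 ≥ 18, so +3): 21 + 3 = 24.
R3 applies: 24 + 3 = 27.
R4 applies: 27 − 3 = 24.
R5 does not apply.
Final offense level: 24.
Criminal history: 8 prior points → Category Minimal (0-9).
Level 24 falls in the 23-25 band.
Grid: Level 23-25 × Category Minimal = 36-48 months.

36-48 months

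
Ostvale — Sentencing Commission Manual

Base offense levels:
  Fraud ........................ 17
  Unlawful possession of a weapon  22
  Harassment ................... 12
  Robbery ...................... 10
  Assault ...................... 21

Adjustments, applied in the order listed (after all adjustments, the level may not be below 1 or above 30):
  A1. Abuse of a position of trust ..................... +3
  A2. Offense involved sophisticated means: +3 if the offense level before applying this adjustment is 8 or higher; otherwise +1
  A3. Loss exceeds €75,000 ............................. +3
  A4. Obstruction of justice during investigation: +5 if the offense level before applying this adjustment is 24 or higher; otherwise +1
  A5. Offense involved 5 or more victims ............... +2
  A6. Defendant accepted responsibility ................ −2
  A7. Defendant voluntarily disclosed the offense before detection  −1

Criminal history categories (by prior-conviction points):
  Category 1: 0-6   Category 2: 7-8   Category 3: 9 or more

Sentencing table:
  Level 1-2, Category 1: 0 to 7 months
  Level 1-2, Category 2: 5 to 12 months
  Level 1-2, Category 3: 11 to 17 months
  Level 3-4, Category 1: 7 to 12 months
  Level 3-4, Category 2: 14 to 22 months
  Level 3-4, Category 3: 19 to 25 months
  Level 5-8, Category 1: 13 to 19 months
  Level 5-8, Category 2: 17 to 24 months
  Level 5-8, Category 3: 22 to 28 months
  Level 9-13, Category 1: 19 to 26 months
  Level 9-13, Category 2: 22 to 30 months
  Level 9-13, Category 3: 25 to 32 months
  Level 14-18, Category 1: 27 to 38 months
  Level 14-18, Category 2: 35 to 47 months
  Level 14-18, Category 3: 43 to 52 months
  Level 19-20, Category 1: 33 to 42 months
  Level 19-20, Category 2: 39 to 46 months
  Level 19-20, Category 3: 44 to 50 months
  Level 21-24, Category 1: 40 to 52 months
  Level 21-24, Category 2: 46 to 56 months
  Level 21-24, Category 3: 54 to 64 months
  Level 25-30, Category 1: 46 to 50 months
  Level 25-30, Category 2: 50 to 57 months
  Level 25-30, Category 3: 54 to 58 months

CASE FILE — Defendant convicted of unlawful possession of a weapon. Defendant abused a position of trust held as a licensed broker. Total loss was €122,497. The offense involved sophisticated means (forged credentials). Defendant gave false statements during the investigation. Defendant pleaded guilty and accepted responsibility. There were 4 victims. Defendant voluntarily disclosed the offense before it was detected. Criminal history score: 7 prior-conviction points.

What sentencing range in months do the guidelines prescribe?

Base offense level for unlawful possession of a weapon: 22.
A1 applies: 22 + 3 = 25.
A2 applies (level before this adjustment is 25 ≥ 8, so +3): 25 + 3 = 28.
A3 applies: 28 + 3 = 31.
A4 applies (level before this adjustment is 31 ≥ 24, so +5): 31 + 5 = 36.
A6 applies: 36 − 2 = 34.
A7 applies: 34 − 1 = 33.
Level 33 exceeds the maximum of 30; capped at 30.
Final offense level: 30.
Criminal history: 7 prior points → Category 2 (7-8).
Level 30 falls in the 25-30 band.
Grid: Level 25-30 × Category 2 = 50-57 months.

50-57 months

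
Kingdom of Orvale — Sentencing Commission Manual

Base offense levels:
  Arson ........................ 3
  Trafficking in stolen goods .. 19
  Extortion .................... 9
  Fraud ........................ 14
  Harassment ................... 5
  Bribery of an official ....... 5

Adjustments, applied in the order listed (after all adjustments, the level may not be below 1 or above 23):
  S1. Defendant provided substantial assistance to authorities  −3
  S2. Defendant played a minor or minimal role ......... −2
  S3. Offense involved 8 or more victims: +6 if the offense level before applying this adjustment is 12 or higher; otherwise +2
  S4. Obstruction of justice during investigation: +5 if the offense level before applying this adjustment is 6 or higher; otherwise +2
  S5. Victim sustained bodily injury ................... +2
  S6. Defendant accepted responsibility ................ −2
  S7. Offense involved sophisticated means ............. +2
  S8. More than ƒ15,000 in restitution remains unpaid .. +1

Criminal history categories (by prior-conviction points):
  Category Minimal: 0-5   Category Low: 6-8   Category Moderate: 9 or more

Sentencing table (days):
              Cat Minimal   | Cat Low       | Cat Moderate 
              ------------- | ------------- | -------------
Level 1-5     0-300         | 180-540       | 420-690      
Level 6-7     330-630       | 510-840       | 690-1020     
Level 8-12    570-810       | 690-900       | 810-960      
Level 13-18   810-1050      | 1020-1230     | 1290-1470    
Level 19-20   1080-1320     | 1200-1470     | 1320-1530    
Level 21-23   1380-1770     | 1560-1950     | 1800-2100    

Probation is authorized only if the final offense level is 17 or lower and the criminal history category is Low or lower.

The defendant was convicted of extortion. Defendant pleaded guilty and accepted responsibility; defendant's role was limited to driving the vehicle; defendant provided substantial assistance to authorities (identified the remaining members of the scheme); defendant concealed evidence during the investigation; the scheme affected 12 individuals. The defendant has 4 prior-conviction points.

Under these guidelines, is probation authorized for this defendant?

Yes

Base offense level for extortion: 9.
S1 applies: 9 − 3 = 6.
S2 applies: 6 − 2 = 4.
S3 applies (level before this adjustment is 4 < 12, so +2): 4 + 2 = 6.
S4 applies (level before this adjustment is 6 ≥ 6, so +5): 6 + 5 = 11.
S6 applies: 11 − 2 = 9.
S7 does not apply.
S8 does not apply.
Final offense level: 9.
Criminal history: 4 prior points → Category Minimal (0-5).
Level 9 falls in the 8-12 band.
Grid: Level 8-12 × Category Minimal = 570-810 days.
Probation check: level 9 ≤ 17 and category Minimal ≤ Low → eligible.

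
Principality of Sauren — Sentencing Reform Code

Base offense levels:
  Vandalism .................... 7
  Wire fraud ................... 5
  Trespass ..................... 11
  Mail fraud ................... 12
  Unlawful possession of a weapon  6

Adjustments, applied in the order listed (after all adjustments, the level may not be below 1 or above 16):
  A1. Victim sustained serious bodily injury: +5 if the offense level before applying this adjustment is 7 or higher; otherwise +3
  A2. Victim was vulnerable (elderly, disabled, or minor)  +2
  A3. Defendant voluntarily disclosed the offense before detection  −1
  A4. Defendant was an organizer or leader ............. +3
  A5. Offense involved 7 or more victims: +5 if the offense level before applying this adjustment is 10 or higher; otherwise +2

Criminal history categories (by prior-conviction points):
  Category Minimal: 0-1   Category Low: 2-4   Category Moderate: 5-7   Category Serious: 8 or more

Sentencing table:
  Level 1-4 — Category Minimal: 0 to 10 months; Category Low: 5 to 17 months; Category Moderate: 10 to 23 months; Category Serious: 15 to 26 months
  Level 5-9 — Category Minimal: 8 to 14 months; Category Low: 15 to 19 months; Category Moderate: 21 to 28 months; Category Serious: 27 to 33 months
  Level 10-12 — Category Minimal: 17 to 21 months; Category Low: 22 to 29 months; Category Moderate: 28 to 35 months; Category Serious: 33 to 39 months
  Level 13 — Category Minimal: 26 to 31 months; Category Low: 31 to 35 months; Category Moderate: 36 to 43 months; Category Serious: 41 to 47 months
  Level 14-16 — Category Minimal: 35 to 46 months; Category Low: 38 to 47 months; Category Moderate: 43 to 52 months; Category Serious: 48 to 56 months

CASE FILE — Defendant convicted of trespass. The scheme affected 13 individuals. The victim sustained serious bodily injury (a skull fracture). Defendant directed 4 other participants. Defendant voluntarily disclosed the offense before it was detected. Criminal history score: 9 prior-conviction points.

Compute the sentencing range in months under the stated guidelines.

48-56 months

Base offense level for trespass: 11.
A1 applies (level before this adjustment is 11 ≥ 7, so +5): 11 + 5 = 16.
A3 applies: 16 − 1 = 15.
A4 applies: 15 + 3 = 18.
A5 applies (level before this adjustment is 18 ≥ 10, so +5): 18 + 5 = 23.
Level 23 exceeds the maximum of 16; capped at 16.
Final offense level: 16.
Criminal history: 9 prior points → Category Serious (8+).
Level 16 falls in the 14-16 band.
Grid: Level 14-16 × Category Serious = 48-56 months.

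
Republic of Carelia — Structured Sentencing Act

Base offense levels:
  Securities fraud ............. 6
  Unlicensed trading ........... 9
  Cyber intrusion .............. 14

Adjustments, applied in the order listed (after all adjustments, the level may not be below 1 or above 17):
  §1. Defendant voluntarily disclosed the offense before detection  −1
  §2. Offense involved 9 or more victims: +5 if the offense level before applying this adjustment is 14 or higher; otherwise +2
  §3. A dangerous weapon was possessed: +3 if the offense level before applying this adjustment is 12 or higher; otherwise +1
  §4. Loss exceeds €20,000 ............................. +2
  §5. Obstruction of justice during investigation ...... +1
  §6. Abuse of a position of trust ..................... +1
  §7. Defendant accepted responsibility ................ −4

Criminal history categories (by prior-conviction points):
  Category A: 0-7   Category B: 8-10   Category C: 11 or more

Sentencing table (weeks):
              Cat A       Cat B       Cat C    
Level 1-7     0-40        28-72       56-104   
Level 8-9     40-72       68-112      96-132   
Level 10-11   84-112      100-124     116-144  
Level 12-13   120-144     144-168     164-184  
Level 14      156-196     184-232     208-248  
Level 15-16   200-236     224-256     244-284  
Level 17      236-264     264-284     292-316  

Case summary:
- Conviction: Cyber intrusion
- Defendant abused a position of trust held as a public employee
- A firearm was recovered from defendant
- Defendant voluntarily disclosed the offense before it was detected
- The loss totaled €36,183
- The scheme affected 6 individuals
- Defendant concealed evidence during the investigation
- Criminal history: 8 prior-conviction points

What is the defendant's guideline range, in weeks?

Base offense level for cyber intrusion: 14.
§1 applies: 14 − 1 = 13.
§2 does not apply.
§3 applies (level before this adjustment is 13 ≥ 12, so +3): 13 + 3 = 16.
§4 applies: 16 + 2 = 18.
§5 applies: 18 + 1 = 19.
§6 applies: 19 + 1 = 20.
§7 does not apply.
Level 20 exceeds the maximum of 17; capped at 17.
Final offense level: 17.
Criminal history: 8 prior points → Category B (8-10).
Level 17 falls in the 17 band.
Grid: Level 17 × Category B = 264-284 weeks.

264-284 weeks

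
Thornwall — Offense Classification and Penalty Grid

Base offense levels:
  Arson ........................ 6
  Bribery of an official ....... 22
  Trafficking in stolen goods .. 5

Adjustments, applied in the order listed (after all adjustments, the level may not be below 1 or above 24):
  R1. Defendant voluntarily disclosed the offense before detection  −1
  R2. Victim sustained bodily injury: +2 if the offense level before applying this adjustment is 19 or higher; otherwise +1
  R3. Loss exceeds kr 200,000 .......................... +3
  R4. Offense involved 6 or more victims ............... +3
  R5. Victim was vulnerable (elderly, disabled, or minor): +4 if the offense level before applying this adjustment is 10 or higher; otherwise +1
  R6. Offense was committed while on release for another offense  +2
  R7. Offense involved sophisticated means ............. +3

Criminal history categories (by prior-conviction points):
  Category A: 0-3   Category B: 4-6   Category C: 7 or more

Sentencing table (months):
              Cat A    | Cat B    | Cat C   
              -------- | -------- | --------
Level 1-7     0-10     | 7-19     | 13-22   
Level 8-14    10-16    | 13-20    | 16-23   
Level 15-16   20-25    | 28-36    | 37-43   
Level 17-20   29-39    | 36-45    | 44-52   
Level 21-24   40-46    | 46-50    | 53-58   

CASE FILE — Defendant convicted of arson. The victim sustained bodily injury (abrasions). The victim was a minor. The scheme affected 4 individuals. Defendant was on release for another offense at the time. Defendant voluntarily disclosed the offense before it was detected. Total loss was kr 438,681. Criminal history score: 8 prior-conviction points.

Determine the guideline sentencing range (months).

16-23 months

Base offense level for arson: 6.
R1 applies: 6 − 1 = 5.
R2 applies (level before this adjustment is 5 < 19, so +1): 5 + 1 = 6.
R3 applies: 6 + 3 = 9.
R5 applies (level before this adjustment is 9 < 10, so +1): 9 + 1 = 10.
R6 applies: 10 + 2 = 12.
Final offense level: 12.
Criminal history: 8 prior points → Category C (7+).
Level 12 falls in the 8-14 band.
Grid: Level 8-14 × Category C = 16-23 months.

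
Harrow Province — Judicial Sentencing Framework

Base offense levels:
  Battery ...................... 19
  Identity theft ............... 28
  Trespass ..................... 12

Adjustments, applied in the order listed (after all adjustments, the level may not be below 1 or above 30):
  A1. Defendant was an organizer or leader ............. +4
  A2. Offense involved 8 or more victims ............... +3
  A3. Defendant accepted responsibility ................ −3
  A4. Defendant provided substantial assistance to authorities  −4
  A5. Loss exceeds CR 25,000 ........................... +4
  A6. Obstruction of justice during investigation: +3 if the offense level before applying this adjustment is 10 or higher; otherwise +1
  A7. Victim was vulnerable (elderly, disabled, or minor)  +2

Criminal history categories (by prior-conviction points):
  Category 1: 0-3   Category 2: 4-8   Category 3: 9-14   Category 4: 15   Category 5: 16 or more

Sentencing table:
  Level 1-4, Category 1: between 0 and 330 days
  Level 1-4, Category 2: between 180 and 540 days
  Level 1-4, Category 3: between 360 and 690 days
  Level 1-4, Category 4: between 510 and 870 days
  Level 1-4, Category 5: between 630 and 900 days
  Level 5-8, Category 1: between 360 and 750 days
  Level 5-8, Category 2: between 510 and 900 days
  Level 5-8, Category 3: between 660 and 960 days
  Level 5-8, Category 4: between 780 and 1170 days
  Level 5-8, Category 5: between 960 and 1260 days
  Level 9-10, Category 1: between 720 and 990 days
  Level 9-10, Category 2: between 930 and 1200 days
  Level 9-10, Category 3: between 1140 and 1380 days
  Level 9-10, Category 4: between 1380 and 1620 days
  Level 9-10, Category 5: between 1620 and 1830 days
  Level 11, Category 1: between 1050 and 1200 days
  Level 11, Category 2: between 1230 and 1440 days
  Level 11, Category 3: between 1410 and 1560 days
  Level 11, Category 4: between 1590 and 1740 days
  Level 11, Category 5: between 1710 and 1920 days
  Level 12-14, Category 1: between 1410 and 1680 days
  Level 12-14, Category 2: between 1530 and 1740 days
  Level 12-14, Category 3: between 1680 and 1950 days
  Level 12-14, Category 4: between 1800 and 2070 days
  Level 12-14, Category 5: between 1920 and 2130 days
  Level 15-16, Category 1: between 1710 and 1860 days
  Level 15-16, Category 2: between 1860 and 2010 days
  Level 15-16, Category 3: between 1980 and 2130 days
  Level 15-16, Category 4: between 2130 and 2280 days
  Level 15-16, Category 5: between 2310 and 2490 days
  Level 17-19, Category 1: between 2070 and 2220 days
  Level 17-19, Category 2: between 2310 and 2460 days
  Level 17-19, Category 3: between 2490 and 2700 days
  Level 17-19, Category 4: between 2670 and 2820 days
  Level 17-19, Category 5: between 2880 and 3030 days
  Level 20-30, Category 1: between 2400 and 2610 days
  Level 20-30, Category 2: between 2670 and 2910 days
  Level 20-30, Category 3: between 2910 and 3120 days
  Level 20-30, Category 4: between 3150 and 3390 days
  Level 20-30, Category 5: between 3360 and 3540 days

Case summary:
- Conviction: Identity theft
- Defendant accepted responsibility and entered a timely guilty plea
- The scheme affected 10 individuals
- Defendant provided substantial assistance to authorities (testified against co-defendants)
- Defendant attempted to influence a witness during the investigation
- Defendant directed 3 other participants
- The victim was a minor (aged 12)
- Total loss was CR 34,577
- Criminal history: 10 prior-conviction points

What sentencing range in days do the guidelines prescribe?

2910-3120 days

Base offense level for identity theft: 28.
A1 applies: 28 + 4 = 32.
A2 applies: 32 + 3 = 35.
A3 applies: 35 − 3 = 32.
A4 applies: 32 − 4 = 28.
A5 applies: 28 + 4 = 32.
A6 applies (level before this adjustment is 32 ≥ 10, so +3): 32 + 3 = 35.
A7 applies: 35 + 2 = 37.
Level 37 exceeds the maximum of 30; capped at 30.
Final offense level: 30.
Criminal history: 10 prior points → Category 3 (9-14).
Level 30 falls in the 20-30 band.
Grid: Level 20-30 × Category 3 = 2910-3120 days.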